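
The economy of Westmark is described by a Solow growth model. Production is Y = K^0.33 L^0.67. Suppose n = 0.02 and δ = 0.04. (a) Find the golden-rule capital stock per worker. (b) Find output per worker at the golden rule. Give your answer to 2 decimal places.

(a) k_gold ≈ 12.74; (b) y_gold ≈ 2.32

Break-even investment rate: n + δ = 0.02 + 0.04 = 0.06.
At the golden rule the marginal product of capital equals n+δ: 0.33·k^(0.33−1) = 0.06. Solving, k_gold = (0.33/0.06)^(1/0.67) ≈ 12.7356.
y_gold = 12.7356^0.33 ≈ 2.3156.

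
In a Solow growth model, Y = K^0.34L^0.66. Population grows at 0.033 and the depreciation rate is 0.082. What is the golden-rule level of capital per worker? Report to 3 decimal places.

Capital per worker breaks even when investment replaces (n + δ)·k; here n + δ = 0.115.
Golden rule sets MPK = n+δ: 0.34·k^(0.34−1) = 0.115, so k_gold = (0.34/0.115)^(1/0.66) ≈ 5.1678.

k_gold ≈ 5.168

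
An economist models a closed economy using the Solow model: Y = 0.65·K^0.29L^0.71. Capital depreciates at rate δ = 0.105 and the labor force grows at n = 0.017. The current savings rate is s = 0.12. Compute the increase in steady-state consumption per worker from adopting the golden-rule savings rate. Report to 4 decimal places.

Δc ≈ 0.0748

Capital per worker breaks even when investment replaces (n + δ)·k; here n + δ = 0.122.
Current steady state (s = 0.12): k* = (0.12·0.65/0.122)^(1/0.71) ≈ 0.5326, y* = 0.65·0.5326^0.29 ≈ 0.5415, c* = (1−0.12)·0.5415 ≈ 0.4765.
Setting f'(k) = n+δ gives 0.29·0.65·k^(0.29−1) = 0.122, hence k_gold = (0.29·0.65/0.122)^(1/0.71) ≈ 1.8456.
y_gold = 0.65·1.8456^0.29 ≈ 0.7764, c_gold = y_gold − 0.122·k_gold ≈ 0.5513.
Gain: Δc = 0.5513 − 0.4765 ≈ 0.0748.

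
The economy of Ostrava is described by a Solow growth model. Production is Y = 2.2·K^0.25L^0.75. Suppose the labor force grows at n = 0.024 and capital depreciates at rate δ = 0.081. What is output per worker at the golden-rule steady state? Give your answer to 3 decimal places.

n + δ = 0.024 + 0.081 = 0.105.
Golden rule sets MPK = n+δ: 0.25·2.2·k^(0.25−1) = 0.105, so k_gold = (0.25·2.2/0.105)^(1/0.75) ≈ 9.0970.
Output: y_gold = 2.2·k_gold^0.25 = 2.2·9.0970^0.25 ≈ 3.8207.

y_gold ≈ 3.821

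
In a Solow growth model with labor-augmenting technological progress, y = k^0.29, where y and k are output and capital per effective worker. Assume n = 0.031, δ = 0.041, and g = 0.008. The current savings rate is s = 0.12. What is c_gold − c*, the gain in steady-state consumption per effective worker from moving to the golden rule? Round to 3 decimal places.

Δc ≈ 0.163

n + g + δ = 0.031 + 0.008 + 0.041 = 0.08.
Current steady state (s = 0.12): k* = (0.12/0.08)^(1/0.71) ≈ 1.7702, y* = 1.7702^0.29 ≈ 1.1801, c* = (1−0.12)·1.1801 ≈ 1.0385.
At the golden rule the marginal product of capital equals n+g+δ: 0.29·k^(0.29−1) = 0.08. Solving, k_gold = (0.29/0.08)^(1/0.71) ≈ 6.1342.
y_gold = 6.1342^0.29 ≈ 1.6922, c_gold = y_gold − 0.08·k_gold ≈ 1.2015.
Gain: Δc = 1.2015 − 1.0385 ≈ 0.1630.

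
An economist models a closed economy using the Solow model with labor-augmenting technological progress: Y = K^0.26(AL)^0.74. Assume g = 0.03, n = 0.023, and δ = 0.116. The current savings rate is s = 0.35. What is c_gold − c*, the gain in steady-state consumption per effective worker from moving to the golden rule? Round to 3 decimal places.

The effective depreciation rate is n + g + δ = 0.023 + 0.03 + 0.116 = 0.169.
Current steady state (s = 0.35): k* = (0.35/0.169)^(1/0.74) ≈ 2.6747, y* = 2.6747^0.26 ≈ 1.2915, c* = (1−0.35)·1.2915 ≈ 0.8395.
At the golden rule the marginal product of capital equals n+g+δ: 0.26·k^(0.26−1) = 0.169. Solving, k_gold = (0.26/0.169)^(1/0.74) ≈ 1.7899.
y_gold = 1.7899^0.26 ≈ 1.1634, c_gold = y_gold − 0.169·k_gold ≈ 0.8609.
Gain: Δc = 0.8609 − 0.8395 ≈ 0.0215.

Δc ≈ 0.021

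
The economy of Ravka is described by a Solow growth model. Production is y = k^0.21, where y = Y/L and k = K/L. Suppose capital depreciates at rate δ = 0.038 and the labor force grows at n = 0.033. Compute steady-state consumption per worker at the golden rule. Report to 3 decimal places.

c_gold ≈ 1.054

Capital per worker breaks even when investment replaces (n + δ)·k; here n + δ = 0.071.
Golden rule sets MPK = n+δ: 0.21·k^(0.21−1) = 0.071, so k_gold = (0.21/0.071)^(1/0.79) ≈ 3.9460.
y_gold = 3.9460^0.21 ≈ 1.3341.
c_gold = y_gold − (n+δ)·k_gold = 1.3341 − 0.071·3.9460 ≈ 1.0539.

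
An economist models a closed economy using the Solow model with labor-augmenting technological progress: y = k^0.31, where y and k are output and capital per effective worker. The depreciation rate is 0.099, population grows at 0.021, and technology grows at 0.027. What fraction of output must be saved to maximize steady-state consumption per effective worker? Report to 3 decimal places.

s_gold = 0.310

Break-even investment rate: n + g + δ = 0.021 + 0.027 + 0.099 = 0.147.
At the golden rule MPK = n+g+δ, and in any Cobb-Douglas steady state s = (n+g+δ)·k/y = MPK·k/y = capital's share 0.31.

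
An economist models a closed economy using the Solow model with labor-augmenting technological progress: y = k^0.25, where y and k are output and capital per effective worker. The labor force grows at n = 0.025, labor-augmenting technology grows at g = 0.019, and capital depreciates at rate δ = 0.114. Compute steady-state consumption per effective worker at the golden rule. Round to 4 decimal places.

Capital per effective worker breaks even when investment replaces (n + g + δ)·k; here n + g + δ = 0.158.
Golden rule sets MPK = n+g+δ: 0.25·k^(0.25−1) = 0.158, so k_gold = (0.25/0.158)^(1/0.75) ≈ 1.8438.
y_gold = 1.8438^0.25 ≈ 1.1653.
c_gold = y_gold − (n+g+δ)·k_gold = 1.1653 − 0.158·1.8438 ≈ 0.8740.

c_gold ≈ 0.8740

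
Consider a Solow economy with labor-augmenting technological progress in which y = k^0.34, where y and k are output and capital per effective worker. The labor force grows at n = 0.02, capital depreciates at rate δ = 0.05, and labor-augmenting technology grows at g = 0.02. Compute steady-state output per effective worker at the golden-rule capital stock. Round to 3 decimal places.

y_gold ≈ 1.983

Break-even investment rate: n + g + δ = 0.02 + 0.02 + 0.05 = 0.09.
Golden rule sets MPK = n+g+δ: 0.34·k^(0.34−1) = 0.09, so k_gold = (0.34/0.09)^(1/0.66) ≈ 7.4920.
Output: y_gold = k_gold^0.34 = 7.4920^0.34 ≈ 1.9832.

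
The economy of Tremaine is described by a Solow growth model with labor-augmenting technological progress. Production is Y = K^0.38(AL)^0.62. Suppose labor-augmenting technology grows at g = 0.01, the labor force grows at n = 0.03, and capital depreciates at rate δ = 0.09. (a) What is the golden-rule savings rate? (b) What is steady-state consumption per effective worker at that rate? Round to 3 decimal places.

n + g + δ = 0.03 + 0.01 + 0.09 = 0.13.
For Cobb-Douglas, s_gold equals capital's share: s_gold = 0.38.
At the golden rule the marginal product of capital equals n+g+δ: 0.38·k^(0.38−1) = 0.13. Solving, k_gold = (0.38/0.13)^(1/0.62) ≈ 5.6410.
y_gold = 5.6410^0.38 ≈ 1.9298; c_gold = (1−0.38)·y_gold ≈ 1.1965.

(a) s_gold = 0.380; (b) c_gold ≈ 1.196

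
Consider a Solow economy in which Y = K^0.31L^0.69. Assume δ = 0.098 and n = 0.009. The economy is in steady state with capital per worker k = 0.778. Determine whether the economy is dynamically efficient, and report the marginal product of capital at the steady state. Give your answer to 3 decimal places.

Capital per worker breaks even when investment replaces (n + δ)·k; here n + δ = 0.107.
MPK = 0.31·k^(0.31−1) = 0.31·0.778^(-0.69) ≈ 0.3686.
MPK > 0.107, so the economy is dynamically efficient (under-saving).

dynamically efficient; MPK ≈ 0.369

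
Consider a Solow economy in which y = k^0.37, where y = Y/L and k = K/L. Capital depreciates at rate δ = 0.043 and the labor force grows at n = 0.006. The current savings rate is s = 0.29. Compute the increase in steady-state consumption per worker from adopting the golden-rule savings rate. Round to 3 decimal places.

Break-even investment rate: n + δ = 0.006 + 0.043 = 0.049.
Current steady state (s = 0.29): k* = (0.29/0.049)^(1/0.63) ≈ 16.8158, y* = 16.8158^0.37 ≈ 2.8413, c* = (1−0.29)·2.8413 ≈ 2.0173.
Setting f'(k) = n+δ gives 0.37·k^(0.37−1) = 0.049, hence k_gold = (0.37/0.049)^(1/0.63) ≈ 24.7548.
y_gold = 24.7548^0.37 ≈ 3.2783, c_gold = y_gold − 0.049·k_gold ≈ 2.0654.
Gain: Δc = 2.0654 − 2.0173 ≈ 0.0480.

Δc ≈ 0.048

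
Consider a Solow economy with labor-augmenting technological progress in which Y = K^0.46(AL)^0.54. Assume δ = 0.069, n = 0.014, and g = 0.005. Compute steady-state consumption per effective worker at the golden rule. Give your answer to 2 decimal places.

c_gold ≈ 2.21

Break-even investment rate: n + g + δ = 0.014 + 0.005 + 0.069 = 0.088.
Golden rule sets MPK = n+g+δ: 0.46·k^(0.46−1) = 0.088, so k_gold = (0.46/0.088)^(1/0.54) ≈ 21.3865.
y_gold = 21.3865^0.46 ≈ 4.0913.
c_gold = y_gold − (n+g+δ)·k_gold = 4.0913 − 0.088·21.3865 ≈ 2.2093.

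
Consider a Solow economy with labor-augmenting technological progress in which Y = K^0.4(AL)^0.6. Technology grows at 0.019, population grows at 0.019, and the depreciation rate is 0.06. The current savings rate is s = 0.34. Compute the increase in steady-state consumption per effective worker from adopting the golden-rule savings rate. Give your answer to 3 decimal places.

n + g + δ = 0.019 + 0.019 + 0.06 = 0.098.
Current steady state (s = 0.34): k* = (0.34/0.098)^(1/0.6) ≈ 7.9510, y* = 7.9510^0.4 ≈ 2.2918, c* = (1−0.34)·2.2918 ≈ 1.5126.
Setting f'(k) = n+g+δ gives 0.4·k^(0.4−1) = 0.098, hence k_gold = (0.4/0.098)^(1/0.6) ≈ 10.4245.
y_gold = 10.4245^0.4 ≈ 2.5540, c_gold = y_gold − 0.098·k_gold ≈ 1.5324.
Gain: Δc = 1.5324 − 1.5126 ≈ 0.0198.

Δc ≈ 0.020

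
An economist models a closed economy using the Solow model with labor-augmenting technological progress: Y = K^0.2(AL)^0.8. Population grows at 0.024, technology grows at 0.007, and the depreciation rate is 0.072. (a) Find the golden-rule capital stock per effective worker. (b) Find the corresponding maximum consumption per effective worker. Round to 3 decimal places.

(a) k_gold ≈ 2.292; (b) c_gold ≈ 0.944

n + g + δ = 0.024 + 0.007 + 0.072 = 0.103.
At the golden rule the marginal product of capital equals n+g+δ: 0.2·k^(0.2−1) = 0.103. Solving, k_gold = (0.2/0.103)^(1/0.8) ≈ 2.2921.
y_gold = 2.2921^0.2 ≈ 1.1805; c_gold = y_gold − 0.103·k_gold ≈ 0.9444.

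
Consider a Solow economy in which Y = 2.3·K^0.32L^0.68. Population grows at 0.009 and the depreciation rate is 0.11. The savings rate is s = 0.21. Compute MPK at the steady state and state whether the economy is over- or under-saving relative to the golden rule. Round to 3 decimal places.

Capital per worker breaks even when investment replaces (n + δ)·k; here n + δ = 0.119.
Steady-state k*: s·A·k^0.32 = 0.119·k gives k* = (0.21·2.3/0.119)^(1/0.68) ≈ 7.8470.
MPK = 0.32·2.3·7.8470^(-0.68) ≈ 0.1813.
MPK > n+δ = 0.119, so the economy is dynamically efficient (under-saving).

under-saving; MPK ≈ 0.181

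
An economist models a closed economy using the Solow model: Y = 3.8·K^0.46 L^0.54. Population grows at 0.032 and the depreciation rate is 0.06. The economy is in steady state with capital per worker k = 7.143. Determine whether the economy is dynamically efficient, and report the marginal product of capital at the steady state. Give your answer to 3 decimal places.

Break-even investment rate: n + δ = 0.032 + 0.06 = 0.092.
MPK = 0.46·3.8·k^(0.46−1) = 0.46·3.8·7.143^(-0.54) ≈ 0.6046.
MPK > 0.092, so the economy is dynamically efficient (under-saving).

dynamically efficient; MPK ≈ 0.605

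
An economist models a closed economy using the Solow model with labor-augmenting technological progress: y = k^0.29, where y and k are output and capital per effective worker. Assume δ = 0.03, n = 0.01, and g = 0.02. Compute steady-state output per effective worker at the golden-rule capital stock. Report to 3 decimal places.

Break-even investment rate: n + g + δ = 0.01 + 0.02 + 0.03 = 0.06.
Golden rule sets MPK = n+g+δ: 0.29·k^(0.29−1) = 0.06, so k_gold = (0.29/0.06)^(1/0.71) ≈ 9.1987.
Output: y_gold = k_gold^0.29 = 9.1987^0.29 ≈ 1.9032.

y_gold ≈ 1.903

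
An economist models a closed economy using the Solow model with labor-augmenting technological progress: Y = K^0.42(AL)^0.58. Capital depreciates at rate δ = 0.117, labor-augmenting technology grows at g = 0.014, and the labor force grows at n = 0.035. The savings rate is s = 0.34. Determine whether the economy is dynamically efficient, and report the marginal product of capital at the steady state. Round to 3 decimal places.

dynamically efficient; MPK ≈ 0.205

n + g + δ = 0.035 + 0.014 + 0.117 = 0.166.
Steady-state k*: s·k^0.42 = 0.166·k gives k* = (0.34/0.166)^(1/0.58) ≈ 3.4423.
MPK = 0.42·3.4423^(-0.58) ≈ 0.2051.
MPK > n+g+δ = 0.166, so the economy is dynamically efficient (under-saving).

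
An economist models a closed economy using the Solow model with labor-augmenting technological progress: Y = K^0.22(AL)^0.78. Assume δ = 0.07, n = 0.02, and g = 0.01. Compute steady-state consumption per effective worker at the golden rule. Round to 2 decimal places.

c_gold ≈ 0.97

n + g + δ = 0.02 + 0.01 + 0.07 = 0.1.
Golden rule sets MPK = n+g+δ: 0.22·k^(0.22−1) = 0.1, so k_gold = (0.22/0.1)^(1/0.78) ≈ 2.7479.
y_gold = 2.7479^0.22 ≈ 1.2491.
c_gold = y_gold − (n+g+δ)·k_gold = 1.2491 − 0.1·2.7479 ≈ 0.9743.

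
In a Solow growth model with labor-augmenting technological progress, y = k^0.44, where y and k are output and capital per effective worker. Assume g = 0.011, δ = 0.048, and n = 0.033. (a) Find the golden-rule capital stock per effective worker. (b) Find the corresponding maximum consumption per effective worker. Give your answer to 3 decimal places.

(a) k_gold ≈ 16.356; (b) c_gold ≈ 1.915

Break-even investment rate: n + g + δ = 0.033 + 0.011 + 0.048 = 0.092.
Maximizing c = f(k) − (n+g+δ)·k gives f'(k) = n+g+δ, i.e. 0.44·k^(0.44−1) = 0.092, so k_gold = (0.44/0.092)^(1/0.56) ≈ 16.3564.
y_gold = 16.3564^0.44 ≈ 3.4200; c_gold = y_gold − 0.092·k_gold ≈ 1.9152.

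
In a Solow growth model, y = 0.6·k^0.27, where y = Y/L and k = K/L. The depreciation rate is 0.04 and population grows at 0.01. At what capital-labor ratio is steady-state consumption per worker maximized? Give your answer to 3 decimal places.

k_gold ≈ 5.005

Capital per worker breaks even when investment replaces (n + δ)·k; here n + δ = 0.05.
Setting f'(k) = n+δ gives 0.27·0.6·k^(0.27−1) = 0.05, hence k_gold = (0.27·0.6/0.05)^(1/0.73) ≈ 5.0047.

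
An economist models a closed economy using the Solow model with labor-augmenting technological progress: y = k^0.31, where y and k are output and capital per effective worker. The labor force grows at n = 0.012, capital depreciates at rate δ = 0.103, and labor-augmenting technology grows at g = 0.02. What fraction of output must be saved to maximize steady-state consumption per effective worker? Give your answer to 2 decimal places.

n + g + δ = 0.012 + 0.02 + 0.103 = 0.135.
At the golden rule MPK = n+g+δ, and in any Cobb-Douglas steady state s = (n+g+δ)·k/y = MPK·k/y = capital's share 0.31.

s_gold = 0.31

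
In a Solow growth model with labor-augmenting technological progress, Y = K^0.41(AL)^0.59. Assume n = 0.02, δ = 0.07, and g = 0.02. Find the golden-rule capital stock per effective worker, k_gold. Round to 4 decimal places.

k_gold ≈ 9.2995

n + g + δ = 0.02 + 0.02 + 0.07 = 0.11.
Setting f'(k) = n+g+δ gives 0.41·k^(0.41−1) = 0.11, hence k_gold = (0.41/0.11)^(1/0.59) ≈ 9.2995.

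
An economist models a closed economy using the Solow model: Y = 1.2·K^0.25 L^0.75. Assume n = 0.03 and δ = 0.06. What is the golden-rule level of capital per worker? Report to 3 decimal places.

Capital per worker breaks even when investment replaces (n + δ)·k; here n + δ = 0.09.
At the golden rule the marginal product of capital equals n+δ: 0.25·1.2·k^(0.25−1) = 0.09. Solving, k_gold = (0.25·1.2/0.09)^(1/0.75) ≈ 4.9793.

k_gold ≈ 4.979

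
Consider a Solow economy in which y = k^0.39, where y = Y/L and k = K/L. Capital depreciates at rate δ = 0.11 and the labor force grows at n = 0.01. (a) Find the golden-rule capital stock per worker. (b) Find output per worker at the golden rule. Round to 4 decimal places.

Capital per worker breaks even when investment replaces (n + δ)·k; here n + δ = 0.12.
Setting f'(k) = n+δ gives 0.39·k^(0.39−1) = 0.12, hence k_gold = (0.39/0.12)^(1/0.61) ≈ 6.9048.
y_gold = 6.9048^0.39 ≈ 2.1246.

(a) k_gold ≈ 6.9048; (b) y_gold ≈ 2.1246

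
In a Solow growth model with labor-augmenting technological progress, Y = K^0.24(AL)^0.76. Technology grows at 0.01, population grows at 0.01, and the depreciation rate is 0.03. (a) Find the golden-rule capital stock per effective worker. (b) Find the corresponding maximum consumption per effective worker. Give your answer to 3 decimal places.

(a) k_gold ≈ 7.877; (b) c_gold ≈ 1.247

n + g + δ = 0.01 + 0.01 + 0.03 = 0.05.
Maximizing c = f(k) − (n+g+δ)·k gives f'(k) = n+g+δ, i.e. 0.24·k^(0.24−1) = 0.05, so k_gold = (0.24/0.05)^(1/0.76) ≈ 7.8772.
y_gold = 7.8772^0.24 ≈ 1.6411; c_gold = y_gold − 0.05·k_gold ≈ 1.2472.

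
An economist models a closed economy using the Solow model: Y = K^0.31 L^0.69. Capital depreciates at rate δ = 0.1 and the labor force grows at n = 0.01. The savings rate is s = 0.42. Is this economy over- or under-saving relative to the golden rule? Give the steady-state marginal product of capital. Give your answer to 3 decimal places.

n + δ = 0.01 + 0.1 = 0.11.
Steady-state k*: s·k^0.31 = 0.11·k gives k* = (0.42/0.11)^(1/0.69) ≈ 6.9706.
MPK = 0.31·6.9706^(-0.69) ≈ 0.0812.
MPK < n+δ = 0.11, so the economy is dynamically inefficient (over-saving).

over-saving; MPK ≈ 0.081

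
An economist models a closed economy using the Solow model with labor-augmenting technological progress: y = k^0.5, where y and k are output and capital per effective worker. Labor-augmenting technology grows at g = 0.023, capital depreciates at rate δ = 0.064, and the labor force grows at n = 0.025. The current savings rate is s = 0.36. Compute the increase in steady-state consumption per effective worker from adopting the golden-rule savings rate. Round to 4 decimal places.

n + g + δ = 0.025 + 0.023 + 0.064 = 0.112.
Current steady state (s = 0.36): k* = (0.36/0.112)^(1/0.5) ≈ 10.3316, y* = 10.3316^0.5 ≈ 3.2143, c* = (1−0.36)·3.2143 ≈ 2.0571.
Setting f'(k) = n+g+δ gives 0.5·k^(0.5−1) = 0.112, hence k_gold = (0.5/0.112)^(1/0.5) ≈ 19.9298.
y_gold = 19.9298^0.5 ≈ 4.4643, c_gold = y_gold − 0.112·k_gold ≈ 2.2321.
Gain: Δc = 2.2321 − 2.0571 ≈ 0.1750.

Δc ≈ 0.1750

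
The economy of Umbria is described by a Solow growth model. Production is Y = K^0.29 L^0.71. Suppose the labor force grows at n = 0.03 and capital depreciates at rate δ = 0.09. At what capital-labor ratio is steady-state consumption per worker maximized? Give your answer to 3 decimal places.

n + δ = 0.03 + 0.09 = 0.12.
Setting f'(k) = n+δ gives 0.29·k^(0.29−1) = 0.12, hence k_gold = (0.29/0.12)^(1/0.71) ≈ 3.4653.

k_gold ≈ 3.465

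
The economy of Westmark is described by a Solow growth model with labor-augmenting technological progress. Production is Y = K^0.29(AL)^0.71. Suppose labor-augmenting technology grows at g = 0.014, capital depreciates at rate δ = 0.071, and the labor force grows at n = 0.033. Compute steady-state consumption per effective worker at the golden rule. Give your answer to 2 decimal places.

Break-even investment rate: n + g + δ = 0.033 + 0.014 + 0.071 = 0.118.
Maximizing c = f(k) − (n+g+δ)·k gives f'(k) = n+g+δ, i.e. 0.29·k^(0.29−1) = 0.118, so k_gold = (0.29/0.118)^(1/0.71) ≈ 3.5483.
y_gold = 3.5483^0.29 ≈ 1.4438.
c_gold = y_gold − (n+g+δ)·k_gold = 1.4438 − 0.118·3.5483 ≈ 1.0251.

c_gold ≈ 1.03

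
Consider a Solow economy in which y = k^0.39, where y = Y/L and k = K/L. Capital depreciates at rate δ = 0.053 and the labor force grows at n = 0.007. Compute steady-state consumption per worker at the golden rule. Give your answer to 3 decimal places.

Capital per worker breaks even when investment replaces (n + δ)·k; here n + δ = 0.06.
At the golden rule the marginal product of capital equals n+δ: 0.39·k^(0.39−1) = 0.06. Solving, k_gold = (0.39/0.06)^(1/0.61) ≈ 21.5102.
y_gold = 21.5102^0.39 ≈ 3.3093.
c_gold = y_gold − (n+δ)·k_gold = 3.3093 − 0.06·21.5102 ≈ 2.0187.

c_gold ≈ 2.019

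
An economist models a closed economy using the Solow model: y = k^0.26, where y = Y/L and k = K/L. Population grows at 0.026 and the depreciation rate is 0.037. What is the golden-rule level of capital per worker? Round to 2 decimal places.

k_gold ≈ 6.79

The effective depreciation rate is n + δ = 0.026 + 0.037 = 0.063.
At the golden rule the marginal product of capital equals n+δ: 0.26·k^(0.26−1) = 0.063. Solving, k_gold = (0.26/0.063)^(1/0.74) ≈ 6.7910.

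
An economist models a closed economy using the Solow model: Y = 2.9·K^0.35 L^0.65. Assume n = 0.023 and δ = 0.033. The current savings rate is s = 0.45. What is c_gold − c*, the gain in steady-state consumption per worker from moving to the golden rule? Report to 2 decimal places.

Capital per worker breaks even when investment replaces (n + δ)·k; here n + δ = 0.056.
Current steady state (s = 0.45): k* = (0.45·2.9/0.056)^(1/0.65) ≈ 126.9775, y* = 2.9·126.9775^0.35 ≈ 15.8016, c* = (1−0.45)·15.8016 ≈ 8.6909.
Setting f'(k) = n+δ gives 0.35·2.9·k^(0.35−1) = 0.056, hence k_gold = (0.35·2.9/0.056)^(1/0.65) ≈ 86.2606.
y_gold = 2.9·86.2606^0.35 ≈ 13.8017, c_gold = y_gold − 0.056·k_gold ≈ 8.9711.
Gain: Δc = 8.9711 − 8.6909 ≈ 0.2802.

Δc ≈ 0.28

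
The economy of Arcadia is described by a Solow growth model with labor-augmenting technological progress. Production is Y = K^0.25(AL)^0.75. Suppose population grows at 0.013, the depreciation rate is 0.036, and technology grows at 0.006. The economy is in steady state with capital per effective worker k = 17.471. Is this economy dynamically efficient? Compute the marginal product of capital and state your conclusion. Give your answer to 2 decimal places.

dynamically inefficient; MPK ≈ 0.03

Break-even investment rate: n + g + δ = 0.013 + 0.006 + 0.036 = 0.055.
MPK = 0.25·k^(0.25−1) = 0.25·17.471^(-0.75) ≈ 0.0293.
MPK < 0.055, so the economy is dynamically inefficient (over-saving).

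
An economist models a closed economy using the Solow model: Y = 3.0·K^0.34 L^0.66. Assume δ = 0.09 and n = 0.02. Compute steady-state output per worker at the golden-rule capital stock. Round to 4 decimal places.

Capital per worker breaks even when investment replaces (n + δ)·k; here n + δ = 0.11.
Maximizing c = f(k) − (n+δ)·k gives f'(k) = n+δ, i.e. 0.34·3.0·k^(0.34−1) = 0.11, so k_gold = (0.34·3.0/0.11)^(1/0.66) ≈ 29.2056.
Output: y_gold = 3.0·k_gold^0.34 = 3.0·29.2056^0.34 ≈ 9.4489.

y_gold ≈ 9.4489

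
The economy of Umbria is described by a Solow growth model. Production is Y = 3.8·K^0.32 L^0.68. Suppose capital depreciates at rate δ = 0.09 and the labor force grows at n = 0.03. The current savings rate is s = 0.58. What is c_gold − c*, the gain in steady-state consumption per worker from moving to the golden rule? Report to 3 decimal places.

Break-even investment rate: n + δ = 0.03 + 0.09 = 0.12.
Current steady state (s = 0.58): k* = (0.58·3.8/0.12)^(1/0.68) ≈ 72.2550, y* = 3.8·72.2550^0.32 ≈ 14.9493, c* = (1−0.58)·14.9493 ≈ 6.2787.
Golden rule sets MPK = n+δ: 0.32·3.8·k^(0.32−1) = 0.12, so k_gold = (0.32·3.8/0.12)^(1/0.68) ≈ 30.1334.
y_gold = 3.8·30.1334^0.32 ≈ 11.3000, c_gold = y_gold − 0.12·k_gold ≈ 7.6840.
Gain: Δc = 7.6840 − 6.2787 ≈ 1.4053.

Δc ≈ 1.405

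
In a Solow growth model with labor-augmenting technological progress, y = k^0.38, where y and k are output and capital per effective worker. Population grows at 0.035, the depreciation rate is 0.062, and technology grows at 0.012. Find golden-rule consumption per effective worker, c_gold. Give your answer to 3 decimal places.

Break-even investment rate: n + g + δ = 0.035 + 0.012 + 0.062 = 0.109.
Setting f'(k) = n+g+δ gives 0.38·k^(0.38−1) = 0.109, hence k_gold = (0.38/0.109)^(1/0.62) ≈ 7.4950.
y_gold = 7.4950^0.38 ≈ 2.1499.
c_gold = y_gold − (n+g+δ)·k_gold = 2.1499 − 0.109·7.4950 ≈ 1.3329.

c_gold ≈ 1.333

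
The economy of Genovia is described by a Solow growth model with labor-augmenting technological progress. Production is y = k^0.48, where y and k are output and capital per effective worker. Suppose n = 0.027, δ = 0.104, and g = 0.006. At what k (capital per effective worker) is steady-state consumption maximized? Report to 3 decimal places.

k_gold ≈ 11.147

n + g + δ = 0.027 + 0.006 + 0.104 = 0.137.
Setting f'(k) = n+g+δ gives 0.48·k^(0.48−1) = 0.137, hence k_gold = (0.48/0.137)^(1/0.52) ≈ 11.1469.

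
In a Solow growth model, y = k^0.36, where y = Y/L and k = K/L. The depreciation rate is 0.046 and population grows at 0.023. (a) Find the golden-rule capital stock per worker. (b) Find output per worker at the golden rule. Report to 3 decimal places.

Break-even investment rate: n + δ = 0.023 + 0.046 = 0.069.
Setting f'(k) = n+δ gives 0.36·k^(0.36−1) = 0.069, hence k_gold = (0.36/0.069)^(1/0.64) ≈ 13.2136.
y_gold = 13.2136^0.36 ≈ 2.5326.

(a) k_gold ≈ 13.214; (b) y_gold ≈ 2.533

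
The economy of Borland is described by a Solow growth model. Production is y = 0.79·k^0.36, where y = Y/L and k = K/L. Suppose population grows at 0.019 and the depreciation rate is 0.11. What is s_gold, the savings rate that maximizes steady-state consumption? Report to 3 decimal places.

s_gold = 0.360

Break-even investment rate: n + δ = 0.019 + 0.11 = 0.129.
At the golden rule MPK = n+δ, and in any Cobb-Douglas steady state s = (n+δ)·k/y = MPK·k/y = capital's share 0.36.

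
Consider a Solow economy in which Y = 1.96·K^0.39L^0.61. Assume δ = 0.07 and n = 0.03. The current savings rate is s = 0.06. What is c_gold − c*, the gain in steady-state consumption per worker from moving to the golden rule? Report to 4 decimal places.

Δc ≈ 2.3450

Capital per worker breaks even when investment replaces (n + δ)·k; here n + δ = 0.1.
Current steady state (s = 0.06): k* = (0.06·1.96/0.1)^(1/0.61) ≈ 1.3044, y* = 1.96·1.3044^0.39 ≈ 2.1741, c* = (1−0.06)·2.1741 ≈ 2.0436.
Setting f'(k) = n+δ gives 0.39·1.96·k^(0.39−1) = 0.1, hence k_gold = (0.39·1.96/0.1)^(1/0.61) ≈ 28.0586.
y_gold = 1.96·28.0586^0.39 ≈ 7.1945, c_gold = y_gold − 0.1·k_gold ≈ 4.3887.
Gain: Δc = 4.3887 − 2.0436 ≈ 2.3450.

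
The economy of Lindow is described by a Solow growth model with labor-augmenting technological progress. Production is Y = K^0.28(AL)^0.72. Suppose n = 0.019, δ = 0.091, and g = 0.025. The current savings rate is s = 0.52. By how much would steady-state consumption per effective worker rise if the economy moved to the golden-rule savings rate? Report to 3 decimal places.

Break-even investment rate: n + g + δ = 0.019 + 0.025 + 0.091 = 0.135.
Current steady state (s = 0.52): k* = (0.52/0.135)^(1/0.72) ≈ 6.5077, y* = 6.5077^0.28 ≈ 1.6895, c* = (1−0.52)·1.6895 ≈ 0.8110.
Setting f'(k) = n+g+δ gives 0.28·k^(0.28−1) = 0.135, hence k_gold = (0.28/0.135)^(1/0.72) ≈ 2.7544.
y_gold = 2.7544^0.28 ≈ 1.3280, c_gold = y_gold − 0.135·k_gold ≈ 0.9562.
Gain: Δc = 0.9562 − 0.8110 ≈ 0.1452.

Δc ≈ 0.145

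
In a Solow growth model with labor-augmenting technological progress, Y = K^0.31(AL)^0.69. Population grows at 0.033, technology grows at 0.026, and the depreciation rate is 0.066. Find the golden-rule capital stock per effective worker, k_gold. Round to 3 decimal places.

n + g + δ = 0.033 + 0.026 + 0.066 = 0.125.
At the golden rule the marginal product of capital equals n+g+δ: 0.31·k^(0.31−1) = 0.125. Solving, k_gold = (0.31/0.125)^(1/0.69) ≈ 3.7297.

k_gold ≈ 3.730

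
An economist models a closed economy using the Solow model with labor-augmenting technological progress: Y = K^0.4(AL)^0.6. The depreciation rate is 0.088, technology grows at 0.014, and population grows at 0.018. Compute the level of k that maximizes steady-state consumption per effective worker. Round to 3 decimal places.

Capital per effective worker breaks even when investment replaces (n + g + δ)·k; here n + g + δ = 0.12.
Setting f'(k) = n+g+δ gives 0.4·k^(0.4−1) = 0.12, hence k_gold = (0.4/0.12)^(1/0.6) ≈ 7.4381.

k_gold ≈ 7.438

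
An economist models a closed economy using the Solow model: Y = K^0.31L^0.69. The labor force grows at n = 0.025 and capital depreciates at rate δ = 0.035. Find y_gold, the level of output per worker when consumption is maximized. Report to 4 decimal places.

n + δ = 0.025 + 0.035 = 0.06.
Golden rule sets MPK = n+δ: 0.31·k^(0.31−1) = 0.06, so k_gold = (0.31/0.06)^(1/0.69) ≈ 10.8053.
Output: y_gold = k_gold^0.31 = 10.8053^0.31 ≈ 2.0914.

y_gold ≈ 2.0914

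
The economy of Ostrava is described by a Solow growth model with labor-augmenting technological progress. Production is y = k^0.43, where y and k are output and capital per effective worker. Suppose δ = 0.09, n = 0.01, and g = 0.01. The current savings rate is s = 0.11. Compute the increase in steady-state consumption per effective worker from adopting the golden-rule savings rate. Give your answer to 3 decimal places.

The effective depreciation rate is n + g + δ = 0.01 + 0.01 + 0.09 = 0.11.
Current steady state (s = 0.11): k* = (0.11/0.11)^(1/0.57) ≈ 1.0000, y* = 1.0000^0.43 ≈ 1.0000, c* = (1−0.11)·1.0000 ≈ 0.8900.
At the golden rule the marginal product of capital equals n+g+δ: 0.43·k^(0.43−1) = 0.11. Solving, k_gold = (0.43/0.11)^(1/0.57) ≈ 10.9328.
y_gold = 10.9328^0.43 ≈ 2.7968, c_gold = y_gold − 0.11·k_gold ≈ 1.5941.
Gain: Δc = 1.5941 − 0.8900 ≈ 0.7041.

Δc ≈ 0.704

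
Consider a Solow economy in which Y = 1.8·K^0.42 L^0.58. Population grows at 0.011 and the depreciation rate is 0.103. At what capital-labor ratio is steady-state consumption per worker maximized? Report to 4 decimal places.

k_gold ≈ 26.0964

Break-even investment rate: n + δ = 0.011 + 0.103 = 0.114.
Golden rule sets MPK = n+δ: 0.42·1.8·k^(0.42−1) = 0.114, so k_gold = (0.42·1.8/0.114)^(1/0.58) ≈ 26.0964.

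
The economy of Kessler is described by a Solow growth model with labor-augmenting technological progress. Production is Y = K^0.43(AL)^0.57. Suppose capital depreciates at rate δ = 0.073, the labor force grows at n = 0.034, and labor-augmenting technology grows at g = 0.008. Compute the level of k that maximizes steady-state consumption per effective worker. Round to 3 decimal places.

The effective depreciation rate is n + g + δ = 0.034 + 0.008 + 0.073 = 0.115.
Setting f'(k) = n+g+δ gives 0.43·k^(0.43−1) = 0.115, hence k_gold = (0.43/0.115)^(1/0.57) ≈ 10.1126.

k_gold ≈ 10.113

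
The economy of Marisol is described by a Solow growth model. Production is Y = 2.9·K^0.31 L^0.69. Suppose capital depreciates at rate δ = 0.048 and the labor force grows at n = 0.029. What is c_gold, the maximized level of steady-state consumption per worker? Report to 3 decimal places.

c_gold ≈ 6.036

Capital per worker breaks even when investment replaces (n + δ)·k; here n + δ = 0.077.
At the golden rule the marginal product of capital equals n+δ: 0.31·2.9·k^(0.31−1) = 0.077. Solving, k_gold = (0.31·2.9/0.077)^(1/0.69) ≈ 35.2182.
y_gold = 2.9·35.2182^0.31 ≈ 8.7477.
c_gold = y_gold − (n+δ)·k_gold = 8.7477 − 0.077·35.2182 ≈ 6.0359.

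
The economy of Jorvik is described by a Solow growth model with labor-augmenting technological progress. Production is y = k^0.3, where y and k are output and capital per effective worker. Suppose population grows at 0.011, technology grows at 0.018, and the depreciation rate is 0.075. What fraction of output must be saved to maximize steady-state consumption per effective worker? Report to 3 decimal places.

s_gold = 0.300

The effective depreciation rate is n + g + δ = 0.011 + 0.018 + 0.075 = 0.104.
At the golden rule MPK = n+g+δ, and in any Cobb-Douglas steady state s = (n+g+δ)·k/y = MPK·k/y = capital's share 0.3.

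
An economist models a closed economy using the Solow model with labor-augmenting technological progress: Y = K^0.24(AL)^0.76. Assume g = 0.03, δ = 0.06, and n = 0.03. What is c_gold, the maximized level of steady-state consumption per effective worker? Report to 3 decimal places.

n + g + δ = 0.03 + 0.03 + 0.06 = 0.12.
Setting f'(k) = n+g+δ gives 0.24·k^(0.24−1) = 0.12, hence k_gold = (0.24/0.12)^(1/0.76) ≈ 2.4894.
y_gold = 2.4894^0.24 ≈ 1.2447.
c_gold = y_gold − (n+g+δ)·k_gold = 1.2447 − 0.12·2.4894 ≈ 0.9460.

c_gold ≈ 0.946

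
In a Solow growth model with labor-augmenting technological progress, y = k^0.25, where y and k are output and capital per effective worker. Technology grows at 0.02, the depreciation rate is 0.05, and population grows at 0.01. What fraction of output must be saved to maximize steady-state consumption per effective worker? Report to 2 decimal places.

The effective depreciation rate is n + g + δ = 0.01 + 0.02 + 0.05 = 0.08.
At the golden rule MPK = n+g+δ, and in any Cobb-Douglas steady state s = (n+g+δ)·k/y = MPK·k/y = capital's share 0.25.

s_gold = 0.25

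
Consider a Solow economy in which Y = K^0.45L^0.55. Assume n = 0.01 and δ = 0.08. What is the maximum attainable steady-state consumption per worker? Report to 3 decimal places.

c_gold ≈ 2.052

Capital per worker breaks even when investment replaces (n + δ)·k; here n + δ = 0.09.
At the golden rule the marginal product of capital equals n+δ: 0.45·k^(0.45−1) = 0.09. Solving, k_gold = (0.45/0.09)^(1/0.55) ≈ 18.6575.
y_gold = 18.6575^0.45 ≈ 3.7315.
c_gold = y_gold − (n+δ)·k_gold = 3.7315 − 0.09·18.6575 ≈ 2.0523.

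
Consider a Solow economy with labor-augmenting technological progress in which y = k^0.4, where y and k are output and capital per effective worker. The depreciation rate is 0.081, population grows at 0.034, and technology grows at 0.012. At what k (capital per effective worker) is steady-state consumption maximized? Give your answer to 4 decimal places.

Break-even investment rate: n + g + δ = 0.034 + 0.012 + 0.081 = 0.127.
At the golden rule the marginal product of capital equals n+g+δ: 0.4·k^(0.4−1) = 0.127. Solving, k_gold = (0.4/0.127)^(1/0.6) ≈ 6.7675.

k_gold ≈ 6.7675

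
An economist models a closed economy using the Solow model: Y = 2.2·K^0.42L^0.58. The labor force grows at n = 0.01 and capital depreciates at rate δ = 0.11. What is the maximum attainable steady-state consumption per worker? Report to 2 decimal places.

c_gold ≈ 5.59

Break-even investment rate: n + δ = 0.01 + 0.11 = 0.12.
Golden rule sets MPK = n+δ: 0.42·2.2·k^(0.42−1) = 0.12, so k_gold = (0.42·2.2/0.12)^(1/0.58) ≈ 33.7623.
y_gold = 2.2·33.7623^0.42 ≈ 9.6464.
c_gold = y_gold − (n+δ)·k_gold = 9.6464 − 0.12·33.7623 ≈ 5.5949.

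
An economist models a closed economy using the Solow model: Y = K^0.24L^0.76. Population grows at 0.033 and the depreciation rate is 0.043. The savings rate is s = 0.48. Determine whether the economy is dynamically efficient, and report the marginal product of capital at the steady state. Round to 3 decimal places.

dynamically inefficient; MPK ≈ 0.038

n + δ = 0.033 + 0.043 = 0.076.
Steady-state k*: s·k^0.24 = 0.076·k gives k* = (0.48/0.076)^(1/0.76) ≈ 11.3030.
MPK = 0.24·11.3030^(-0.76) ≈ 0.0380.
MPK < n+δ = 0.076, so the economy is dynamically inefficient (over-saving).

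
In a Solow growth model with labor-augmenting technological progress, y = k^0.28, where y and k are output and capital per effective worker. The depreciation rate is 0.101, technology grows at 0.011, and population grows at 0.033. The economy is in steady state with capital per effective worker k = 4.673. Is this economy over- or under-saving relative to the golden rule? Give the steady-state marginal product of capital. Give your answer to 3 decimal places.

over-saving; MPK ≈ 0.092

Break-even investment rate: n + g + δ = 0.033 + 0.011 + 0.101 = 0.145.
MPK = 0.28·k^(0.28−1) = 0.28·4.673^(-0.72) ≈ 0.0923.
MPK < 0.145, so the economy is dynamically inefficient (over-saving).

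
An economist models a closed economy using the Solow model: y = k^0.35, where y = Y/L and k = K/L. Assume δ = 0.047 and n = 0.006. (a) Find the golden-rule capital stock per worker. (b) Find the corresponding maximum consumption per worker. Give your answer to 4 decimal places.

Break-even investment rate: n + δ = 0.006 + 0.047 = 0.053.
At the golden rule the marginal product of capital equals n+δ: 0.35·k^(0.35−1) = 0.053. Solving, k_gold = (0.35/0.053)^(1/0.65) ≈ 18.2481.
y_gold = 18.2481^0.35 ≈ 2.7633; c_gold = y_gold − 0.053·k_gold ≈ 1.7961.

(a) k_gold ≈ 18.2481; (b) c_gold ≈ 1.7961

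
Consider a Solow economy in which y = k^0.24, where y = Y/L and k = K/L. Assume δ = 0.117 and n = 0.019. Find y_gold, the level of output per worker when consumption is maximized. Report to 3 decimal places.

The effective depreciation rate is n + δ = 0.019 + 0.117 = 0.136.
At the golden rule the marginal product of capital equals n+δ: 0.24·k^(0.24−1) = 0.136. Solving, k_gold = (0.24/0.136)^(1/0.76) ≈ 2.1114.
Output: y_gold = k_gold^0.24 = 2.1114^0.24 ≈ 1.1965.

y_gold ≈ 1.196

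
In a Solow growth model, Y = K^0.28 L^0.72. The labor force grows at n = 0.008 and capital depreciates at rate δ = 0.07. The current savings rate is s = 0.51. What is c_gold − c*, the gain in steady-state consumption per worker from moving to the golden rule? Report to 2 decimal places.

Δc ≈ 0.17

Break-even investment rate: n + δ = 0.008 + 0.07 = 0.078.
Current steady state (s = 0.51): k* = (0.51/0.078)^(1/0.72) ≈ 13.5708, y* = 13.5708^0.28 ≈ 2.0755, c* = (1−0.51)·2.0755 ≈ 1.0170.
Golden rule sets MPK = n+δ: 0.28·k^(0.28−1) = 0.078, so k_gold = (0.28/0.078)^(1/0.72) ≈ 5.9009.
y_gold = 5.9009^0.28 ≈ 1.6438, c_gold = y_gold − 0.078·k_gold ≈ 1.1836.
Gain: Δc = 1.1836 − 1.0170 ≈ 0.1666.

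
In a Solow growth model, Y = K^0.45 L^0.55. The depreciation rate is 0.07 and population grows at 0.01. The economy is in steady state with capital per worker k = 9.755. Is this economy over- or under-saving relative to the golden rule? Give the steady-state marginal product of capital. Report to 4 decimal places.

under-saving; MPK ≈ 0.1286

Capital per worker breaks even when investment replaces (n + δ)·k; here n + δ = 0.08.
MPK = 0.45·k^(0.45−1) = 0.45·9.755^(-0.55) ≈ 0.1286.
MPK > 0.08, so the economy is dynamically efficient (under-saving).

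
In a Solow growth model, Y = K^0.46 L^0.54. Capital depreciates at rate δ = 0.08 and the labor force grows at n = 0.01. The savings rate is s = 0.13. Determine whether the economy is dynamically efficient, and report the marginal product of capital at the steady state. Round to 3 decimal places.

Capital per worker breaks even when investment replaces (n + δ)·k; here n + δ = 0.09.
Steady-state k*: s·k^0.46 = 0.09·k gives k* = (0.13/0.09)^(1/0.54) ≈ 1.9758.
MPK = 0.46·1.9758^(-0.54) ≈ 0.3185.
MPK > n+δ = 0.09, so the economy is dynamically efficient (under-saving).

dynamically efficient; MPK ≈ 0.318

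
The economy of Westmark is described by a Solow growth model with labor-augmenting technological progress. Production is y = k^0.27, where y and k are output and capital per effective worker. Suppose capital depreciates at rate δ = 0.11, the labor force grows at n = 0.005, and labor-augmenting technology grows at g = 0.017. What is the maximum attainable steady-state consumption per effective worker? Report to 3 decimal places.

c_gold ≈ 0.951

The effective depreciation rate is n + g + δ = 0.005 + 0.017 + 0.11 = 0.132.
Golden rule sets MPK = n+g+δ: 0.27·k^(0.27−1) = 0.132, so k_gold = (0.27/0.132)^(1/0.73) ≈ 2.6653.
y_gold = 2.6653^0.27 ≈ 1.3030.
c_gold = y_gold − (n+g+δ)·k_gold = 1.3030 − 0.132·2.6653 ≈ 0.9512.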